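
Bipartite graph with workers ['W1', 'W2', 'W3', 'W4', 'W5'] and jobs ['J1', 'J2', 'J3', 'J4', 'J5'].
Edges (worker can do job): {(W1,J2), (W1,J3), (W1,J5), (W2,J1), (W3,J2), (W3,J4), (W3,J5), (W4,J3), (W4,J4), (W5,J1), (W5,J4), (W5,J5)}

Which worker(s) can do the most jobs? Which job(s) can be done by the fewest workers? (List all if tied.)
Most versatile: W1, W3, W5 (3 jobs); Least covered: J1, J2, J3 (2 workers)

Worker degrees (jobs they can do): W1:3, W2:1, W3:3, W4:2, W5:3
Job degrees (workers who can do it): J1:2, J2:2, J3:2, J4:3, J5:3

Maximum worker degree is 3, achieved by: W1, W3, W5
Minimum job degree is 2, achieved by: J1, J2, J3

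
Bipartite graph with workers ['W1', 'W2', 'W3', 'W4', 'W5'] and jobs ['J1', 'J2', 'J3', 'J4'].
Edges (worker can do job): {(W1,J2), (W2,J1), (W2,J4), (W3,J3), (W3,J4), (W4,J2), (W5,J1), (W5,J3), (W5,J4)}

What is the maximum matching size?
Maximum matching size = 4

Maximum matching: {(W2,J4), (W3,J3), (W4,J2), (W5,J1)}
Size: 4

This assigns 4 workers to 4 distinct jobs.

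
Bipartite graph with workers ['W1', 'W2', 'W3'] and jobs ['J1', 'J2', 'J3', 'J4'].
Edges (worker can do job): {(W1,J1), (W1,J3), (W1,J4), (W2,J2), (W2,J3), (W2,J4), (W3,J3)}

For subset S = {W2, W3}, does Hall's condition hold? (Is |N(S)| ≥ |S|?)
Yes: |N(S)| = 3, |S| = 2

Subset S = {W2, W3}
Neighbors N(S) = {J2, J3, J4}

|N(S)| = 3, |S| = 2
Hall's condition: |N(S)| ≥ |S| is satisfied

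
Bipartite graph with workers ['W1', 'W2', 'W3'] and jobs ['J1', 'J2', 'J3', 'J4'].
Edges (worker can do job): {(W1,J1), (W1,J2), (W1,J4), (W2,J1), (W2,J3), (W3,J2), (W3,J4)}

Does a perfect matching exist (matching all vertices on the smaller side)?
Yes, perfect matching exists (size 3)

Perfect matching: {(W1,J4), (W2,J1), (W3,J2)}
All 3 vertices on the smaller side are matched.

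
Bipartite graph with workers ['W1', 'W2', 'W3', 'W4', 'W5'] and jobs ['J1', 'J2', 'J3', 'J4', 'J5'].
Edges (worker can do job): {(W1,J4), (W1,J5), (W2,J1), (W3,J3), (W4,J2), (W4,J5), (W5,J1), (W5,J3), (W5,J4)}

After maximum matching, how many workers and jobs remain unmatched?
Unmatched: 0 workers, 0 jobs

Maximum matching size: 5
Workers: 5 total, 5 matched, 0 unmatched
Jobs: 5 total, 5 matched, 0 unmatched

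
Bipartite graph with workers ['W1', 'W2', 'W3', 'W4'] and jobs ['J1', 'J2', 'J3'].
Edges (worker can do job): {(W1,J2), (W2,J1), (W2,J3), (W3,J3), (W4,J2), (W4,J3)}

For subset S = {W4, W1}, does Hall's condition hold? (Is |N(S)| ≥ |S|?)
Yes: |N(S)| = 2, |S| = 2

Subset S = {W4, W1}
Neighbors N(S) = {J2, J3}

|N(S)| = 2, |S| = 2
Hall's condition: |N(S)| ≥ |S| is satisfied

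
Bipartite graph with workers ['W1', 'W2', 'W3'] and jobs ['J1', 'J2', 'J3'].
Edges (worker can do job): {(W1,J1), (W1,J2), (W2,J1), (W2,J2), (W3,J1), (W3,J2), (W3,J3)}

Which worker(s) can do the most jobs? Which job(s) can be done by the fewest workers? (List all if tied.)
Most versatile: W3 (3 jobs); Least covered: J3 (1 workers)

Worker degrees (jobs they can do): W1:2, W2:2, W3:3
Job degrees (workers who can do it): J1:3, J2:3, J3:1

Maximum worker degree is 3, achieved by: W3
Minimum job degree is 1, achieved by: J3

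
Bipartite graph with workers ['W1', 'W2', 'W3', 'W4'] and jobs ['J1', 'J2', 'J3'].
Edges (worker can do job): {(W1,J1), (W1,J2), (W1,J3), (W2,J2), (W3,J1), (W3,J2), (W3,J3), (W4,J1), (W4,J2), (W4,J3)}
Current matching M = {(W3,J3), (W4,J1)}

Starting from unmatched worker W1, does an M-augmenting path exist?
Yes: W1 → J1 → W4 → J3 → W3 → J2

An M-augmenting path alternates non-matching / matching edges, starting and ending at unmatched vertices.
Path: W1 → J1 → W4 → J3 → W3 → J2
(J2 is unmatched in M, so the path is augmenting.)
Flipping edges along this path would increase |M| from 2 to 3.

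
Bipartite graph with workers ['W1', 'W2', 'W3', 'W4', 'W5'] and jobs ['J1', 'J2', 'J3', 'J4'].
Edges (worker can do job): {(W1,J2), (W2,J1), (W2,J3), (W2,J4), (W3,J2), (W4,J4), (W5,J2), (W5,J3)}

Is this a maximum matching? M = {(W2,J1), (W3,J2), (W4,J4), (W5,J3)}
Yes, size 4 is maximum

Proposed matching has size 4.
Maximum matching size for this graph: 4.

This is a maximum matching.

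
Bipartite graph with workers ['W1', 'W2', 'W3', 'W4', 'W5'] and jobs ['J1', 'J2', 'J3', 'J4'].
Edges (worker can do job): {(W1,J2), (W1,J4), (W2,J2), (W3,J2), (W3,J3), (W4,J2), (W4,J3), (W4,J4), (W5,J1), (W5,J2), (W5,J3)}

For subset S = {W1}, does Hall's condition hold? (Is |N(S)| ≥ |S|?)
Yes: |N(S)| = 2, |S| = 1

Subset S = {W1}
Neighbors N(S) = {J2, J4}

|N(S)| = 2, |S| = 1
Hall's condition: |N(S)| ≥ |S| is satisfied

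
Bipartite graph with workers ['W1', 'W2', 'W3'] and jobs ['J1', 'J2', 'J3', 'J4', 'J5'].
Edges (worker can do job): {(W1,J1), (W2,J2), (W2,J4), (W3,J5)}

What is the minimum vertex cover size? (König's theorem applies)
Minimum vertex cover size = 3

By König's theorem: in bipartite graphs,
min vertex cover = max matching = 3

Maximum matching has size 3, so minimum vertex cover also has size 3.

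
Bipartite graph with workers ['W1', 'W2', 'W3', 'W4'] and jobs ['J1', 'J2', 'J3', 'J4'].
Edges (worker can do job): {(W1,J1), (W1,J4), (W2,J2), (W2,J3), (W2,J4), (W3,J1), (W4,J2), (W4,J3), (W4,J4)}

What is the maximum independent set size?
Maximum independent set = 4

By König's theorem:
- Min vertex cover = Max matching = 4
- Max independent set = Total vertices - Min vertex cover
- Max independent set = 8 - 4 = 4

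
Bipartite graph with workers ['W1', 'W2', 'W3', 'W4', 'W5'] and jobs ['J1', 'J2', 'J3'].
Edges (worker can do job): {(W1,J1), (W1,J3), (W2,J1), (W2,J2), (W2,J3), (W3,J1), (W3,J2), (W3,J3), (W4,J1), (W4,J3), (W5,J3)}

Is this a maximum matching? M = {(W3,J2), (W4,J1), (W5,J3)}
Yes, size 3 is maximum

Proposed matching has size 3.
Maximum matching size for this graph: 3.

This is a maximum matching.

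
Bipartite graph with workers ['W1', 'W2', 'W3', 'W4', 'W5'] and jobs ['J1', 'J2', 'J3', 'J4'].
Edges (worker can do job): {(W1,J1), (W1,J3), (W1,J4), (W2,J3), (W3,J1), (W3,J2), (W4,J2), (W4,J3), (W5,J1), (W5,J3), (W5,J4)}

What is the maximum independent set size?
Maximum independent set = 5

By König's theorem:
- Min vertex cover = Max matching = 4
- Max independent set = Total vertices - Min vertex cover
- Max independent set = 9 - 4 = 5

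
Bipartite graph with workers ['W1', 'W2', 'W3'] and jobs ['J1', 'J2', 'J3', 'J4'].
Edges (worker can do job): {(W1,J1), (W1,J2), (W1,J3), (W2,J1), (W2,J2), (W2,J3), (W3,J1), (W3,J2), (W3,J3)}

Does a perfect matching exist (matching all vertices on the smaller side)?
Yes, perfect matching exists (size 3)

Perfect matching: {(W1,J3), (W2,J2), (W3,J1)}
All 3 vertices on the smaller side are matched.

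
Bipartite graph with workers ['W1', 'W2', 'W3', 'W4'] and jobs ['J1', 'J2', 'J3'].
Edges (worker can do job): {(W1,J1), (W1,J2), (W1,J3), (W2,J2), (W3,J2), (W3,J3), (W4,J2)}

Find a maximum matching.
Matching: {(W1,J1), (W3,J3), (W4,J2)}

Maximum matching (size 3):
  W1 → J1
  W3 → J3
  W4 → J2

Each worker is assigned to at most one job, and each job to at most one worker.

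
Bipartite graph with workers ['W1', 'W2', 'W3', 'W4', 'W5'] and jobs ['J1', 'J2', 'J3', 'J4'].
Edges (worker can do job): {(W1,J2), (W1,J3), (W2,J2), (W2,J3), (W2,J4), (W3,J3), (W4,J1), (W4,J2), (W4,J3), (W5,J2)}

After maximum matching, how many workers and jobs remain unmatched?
Unmatched: 1 workers, 0 jobs

Maximum matching size: 4
Workers: 5 total, 4 matched, 1 unmatched
Jobs: 4 total, 4 matched, 0 unmatched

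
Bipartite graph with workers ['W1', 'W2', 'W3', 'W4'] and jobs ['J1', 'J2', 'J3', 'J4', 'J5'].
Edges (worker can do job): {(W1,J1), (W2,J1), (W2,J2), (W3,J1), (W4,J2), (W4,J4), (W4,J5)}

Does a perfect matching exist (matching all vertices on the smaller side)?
No, maximum matching has size 3 < 4

Maximum matching has size 3, need 4 for perfect matching.
Unmatched workers: ['W1']
Unmatched jobs: ['J3', 'J5']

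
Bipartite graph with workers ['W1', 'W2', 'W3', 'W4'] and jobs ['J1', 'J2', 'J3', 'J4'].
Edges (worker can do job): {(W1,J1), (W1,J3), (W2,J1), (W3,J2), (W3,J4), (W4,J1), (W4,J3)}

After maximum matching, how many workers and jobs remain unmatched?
Unmatched: 1 workers, 1 jobs

Maximum matching size: 3
Workers: 4 total, 3 matched, 1 unmatched
Jobs: 4 total, 3 matched, 1 unmatched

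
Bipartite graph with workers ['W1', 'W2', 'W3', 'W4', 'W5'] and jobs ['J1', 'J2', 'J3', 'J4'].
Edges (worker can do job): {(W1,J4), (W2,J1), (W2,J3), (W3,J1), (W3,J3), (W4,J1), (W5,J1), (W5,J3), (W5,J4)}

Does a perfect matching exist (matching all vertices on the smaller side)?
No, maximum matching has size 3 < 4

Maximum matching has size 3, need 4 for perfect matching.
Unmatched workers: ['W4', 'W2']
Unmatched jobs: ['J2']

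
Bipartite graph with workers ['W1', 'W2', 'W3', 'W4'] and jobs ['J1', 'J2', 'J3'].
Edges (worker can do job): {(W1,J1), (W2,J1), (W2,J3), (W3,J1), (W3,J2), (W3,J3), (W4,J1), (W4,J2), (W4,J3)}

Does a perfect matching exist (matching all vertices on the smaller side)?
Yes, perfect matching exists (size 3)

Perfect matching: {(W1,J1), (W3,J2), (W4,J3)}
All 3 vertices on the smaller side are matched.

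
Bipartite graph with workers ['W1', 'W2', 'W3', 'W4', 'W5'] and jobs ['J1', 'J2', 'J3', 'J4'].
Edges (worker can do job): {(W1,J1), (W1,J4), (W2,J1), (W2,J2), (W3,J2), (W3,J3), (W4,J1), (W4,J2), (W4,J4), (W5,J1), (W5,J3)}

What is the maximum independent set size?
Maximum independent set = 5

By König's theorem:
- Min vertex cover = Max matching = 4
- Max independent set = Total vertices - Min vertex cover
- Max independent set = 9 - 4 = 5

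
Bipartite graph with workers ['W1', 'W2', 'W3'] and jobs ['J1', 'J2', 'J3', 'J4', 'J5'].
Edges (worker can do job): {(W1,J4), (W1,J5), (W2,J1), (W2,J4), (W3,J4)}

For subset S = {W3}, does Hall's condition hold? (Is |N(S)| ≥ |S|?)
Yes: |N(S)| = 1, |S| = 1

Subset S = {W3}
Neighbors N(S) = {J4}

|N(S)| = 1, |S| = 1
Hall's condition: |N(S)| ≥ |S| is satisfied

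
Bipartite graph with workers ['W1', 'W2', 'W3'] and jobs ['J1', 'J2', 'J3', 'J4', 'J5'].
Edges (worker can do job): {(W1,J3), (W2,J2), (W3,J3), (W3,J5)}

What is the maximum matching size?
Maximum matching size = 3

Maximum matching: {(W1,J3), (W2,J2), (W3,J5)}
Size: 3

This assigns 3 workers to 3 distinct jobs.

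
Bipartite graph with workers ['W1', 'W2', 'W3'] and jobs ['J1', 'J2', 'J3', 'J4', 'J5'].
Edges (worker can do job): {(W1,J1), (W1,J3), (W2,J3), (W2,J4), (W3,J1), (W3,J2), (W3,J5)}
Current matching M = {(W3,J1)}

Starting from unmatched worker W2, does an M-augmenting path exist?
Yes: W2 → J4

An M-augmenting path alternates non-matching / matching edges, starting and ending at unmatched vertices.
Path: W2 → J4
(J4 is unmatched in M, so the path is augmenting.)
Flipping edges along this path would increase |M| from 1 to 2.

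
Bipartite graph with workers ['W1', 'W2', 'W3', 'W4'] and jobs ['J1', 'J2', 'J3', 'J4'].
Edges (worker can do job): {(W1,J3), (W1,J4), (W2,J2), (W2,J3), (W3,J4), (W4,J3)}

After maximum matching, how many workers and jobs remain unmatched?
Unmatched: 1 workers, 1 jobs

Maximum matching size: 3
Workers: 4 total, 3 matched, 1 unmatched
Jobs: 4 total, 3 matched, 1 unmatched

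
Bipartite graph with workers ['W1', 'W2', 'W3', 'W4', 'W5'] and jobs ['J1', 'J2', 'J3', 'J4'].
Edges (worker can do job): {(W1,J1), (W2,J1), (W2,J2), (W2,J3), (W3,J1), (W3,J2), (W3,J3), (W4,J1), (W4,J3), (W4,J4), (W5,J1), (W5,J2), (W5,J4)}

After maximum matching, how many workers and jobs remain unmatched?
Unmatched: 1 workers, 0 jobs

Maximum matching size: 4
Workers: 5 total, 4 matched, 1 unmatched
Jobs: 4 total, 4 matched, 0 unmatched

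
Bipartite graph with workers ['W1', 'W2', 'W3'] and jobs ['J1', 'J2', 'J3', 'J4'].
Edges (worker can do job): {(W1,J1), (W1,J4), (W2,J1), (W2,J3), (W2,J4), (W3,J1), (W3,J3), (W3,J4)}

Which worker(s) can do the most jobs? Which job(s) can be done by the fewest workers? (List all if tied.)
Most versatile: W2, W3 (3 jobs); Least covered: J2 (0 workers)

Worker degrees (jobs they can do): W1:2, W2:3, W3:3
Job degrees (workers who can do it): J1:3, J2:0, J3:2, J4:3

Maximum worker degree is 3, achieved by: W2, W3
Minimum job degree is 0, achieved by: J2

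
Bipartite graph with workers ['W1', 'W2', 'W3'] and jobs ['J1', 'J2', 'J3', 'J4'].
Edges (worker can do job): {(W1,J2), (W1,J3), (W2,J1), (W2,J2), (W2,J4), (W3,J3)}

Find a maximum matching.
Matching: {(W1,J2), (W2,J1), (W3,J3)}

Maximum matching (size 3):
  W1 → J2
  W2 → J1
  W3 → J3

Each worker is assigned to at most one job, and each job to at most one worker.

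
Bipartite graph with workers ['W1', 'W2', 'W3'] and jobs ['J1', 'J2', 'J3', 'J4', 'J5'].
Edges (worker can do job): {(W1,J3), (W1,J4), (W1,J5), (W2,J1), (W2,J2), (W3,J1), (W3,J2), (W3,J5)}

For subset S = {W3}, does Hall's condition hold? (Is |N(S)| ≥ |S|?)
Yes: |N(S)| = 3, |S| = 1

Subset S = {W3}
Neighbors N(S) = {J1, J2, J5}

|N(S)| = 3, |S| = 1
Hall's condition: |N(S)| ≥ |S| is satisfied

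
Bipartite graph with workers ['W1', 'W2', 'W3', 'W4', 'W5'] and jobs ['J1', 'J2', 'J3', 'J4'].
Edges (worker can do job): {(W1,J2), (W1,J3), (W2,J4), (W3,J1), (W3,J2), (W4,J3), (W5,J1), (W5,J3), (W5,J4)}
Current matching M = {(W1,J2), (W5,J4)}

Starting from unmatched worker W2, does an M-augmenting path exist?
Yes: W2 → J4 → W5 → J3

An M-augmenting path alternates non-matching / matching edges, starting and ending at unmatched vertices.
Path: W2 → J4 → W5 → J3
(J3 is unmatched in M, so the path is augmenting.)
Flipping edges along this path would increase |M| from 2 to 3.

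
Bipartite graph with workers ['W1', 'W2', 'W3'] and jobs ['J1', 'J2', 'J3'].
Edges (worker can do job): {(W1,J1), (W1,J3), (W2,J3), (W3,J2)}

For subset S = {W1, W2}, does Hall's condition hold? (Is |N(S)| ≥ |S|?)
Yes: |N(S)| = 2, |S| = 2

Subset S = {W1, W2}
Neighbors N(S) = {J1, J3}

|N(S)| = 2, |S| = 2
Hall's condition: |N(S)| ≥ |S| is satisfied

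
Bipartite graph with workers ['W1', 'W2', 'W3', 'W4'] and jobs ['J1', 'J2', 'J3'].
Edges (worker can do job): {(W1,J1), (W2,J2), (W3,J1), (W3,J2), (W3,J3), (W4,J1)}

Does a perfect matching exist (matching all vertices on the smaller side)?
Yes, perfect matching exists (size 3)

Perfect matching: {(W2,J2), (W3,J3), (W4,J1)}
All 3 vertices on the smaller side are matched.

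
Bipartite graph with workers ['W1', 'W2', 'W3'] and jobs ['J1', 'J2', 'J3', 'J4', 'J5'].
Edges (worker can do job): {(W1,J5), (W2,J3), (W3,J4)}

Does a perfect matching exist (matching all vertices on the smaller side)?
Yes, perfect matching exists (size 3)

Perfect matching: {(W1,J5), (W2,J3), (W3,J4)}
All 3 vertices on the smaller side are matched.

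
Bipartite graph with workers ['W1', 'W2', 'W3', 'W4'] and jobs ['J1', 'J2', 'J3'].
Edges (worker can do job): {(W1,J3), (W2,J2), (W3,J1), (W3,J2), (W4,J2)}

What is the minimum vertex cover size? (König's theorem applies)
Minimum vertex cover size = 3

By König's theorem: in bipartite graphs,
min vertex cover = max matching = 3

Maximum matching has size 3, so minimum vertex cover also has size 3.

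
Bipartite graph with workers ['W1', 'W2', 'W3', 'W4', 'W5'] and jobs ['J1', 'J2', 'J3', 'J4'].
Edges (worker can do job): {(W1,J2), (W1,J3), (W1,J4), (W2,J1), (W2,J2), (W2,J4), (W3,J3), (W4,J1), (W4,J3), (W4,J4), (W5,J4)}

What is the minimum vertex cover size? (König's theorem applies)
Minimum vertex cover size = 4

By König's theorem: in bipartite graphs,
min vertex cover = max matching = 4

Maximum matching has size 4, so minimum vertex cover also has size 4.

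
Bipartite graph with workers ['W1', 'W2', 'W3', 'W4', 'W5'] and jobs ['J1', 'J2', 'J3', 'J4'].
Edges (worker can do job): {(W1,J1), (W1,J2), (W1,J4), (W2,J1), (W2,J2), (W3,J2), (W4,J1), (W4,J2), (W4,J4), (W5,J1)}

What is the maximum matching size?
Maximum matching size = 3

Maximum matching: {(W3,J2), (W4,J4), (W5,J1)}
Size: 3

This assigns 3 workers to 3 distinct jobs.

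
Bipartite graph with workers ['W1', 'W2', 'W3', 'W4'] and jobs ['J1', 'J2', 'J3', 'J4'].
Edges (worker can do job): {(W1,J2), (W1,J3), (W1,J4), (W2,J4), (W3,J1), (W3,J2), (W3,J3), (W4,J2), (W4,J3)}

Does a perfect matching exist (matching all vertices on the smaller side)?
Yes, perfect matching exists (size 4)

Perfect matching: {(W1,J2), (W2,J4), (W3,J1), (W4,J3)}
All 4 vertices on the smaller side are matched.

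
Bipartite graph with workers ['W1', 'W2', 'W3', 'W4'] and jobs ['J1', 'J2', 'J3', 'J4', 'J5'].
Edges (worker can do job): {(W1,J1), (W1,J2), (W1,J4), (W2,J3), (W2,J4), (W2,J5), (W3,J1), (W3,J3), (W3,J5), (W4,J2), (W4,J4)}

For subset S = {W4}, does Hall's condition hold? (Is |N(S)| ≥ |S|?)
Yes: |N(S)| = 2, |S| = 1

Subset S = {W4}
Neighbors N(S) = {J2, J4}

|N(S)| = 2, |S| = 1
Hall's condition: |N(S)| ≥ |S| is satisfied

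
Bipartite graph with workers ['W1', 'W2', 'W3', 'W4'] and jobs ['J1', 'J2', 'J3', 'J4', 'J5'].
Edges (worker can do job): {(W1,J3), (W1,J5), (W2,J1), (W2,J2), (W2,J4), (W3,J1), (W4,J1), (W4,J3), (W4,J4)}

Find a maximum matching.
Matching: {(W1,J3), (W2,J2), (W3,J1), (W4,J4)}

Maximum matching (size 4):
  W1 → J3
  W2 → J2
  W3 → J1
  W4 → J4

Each worker is assigned to at most one job, and each job to at most one worker.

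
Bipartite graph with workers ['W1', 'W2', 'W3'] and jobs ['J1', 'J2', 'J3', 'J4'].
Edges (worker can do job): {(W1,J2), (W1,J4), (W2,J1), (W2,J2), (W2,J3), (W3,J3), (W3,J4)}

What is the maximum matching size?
Maximum matching size = 3

Maximum matching: {(W1,J2), (W2,J1), (W3,J4)}
Size: 3

This assigns 3 workers to 3 distinct jobs.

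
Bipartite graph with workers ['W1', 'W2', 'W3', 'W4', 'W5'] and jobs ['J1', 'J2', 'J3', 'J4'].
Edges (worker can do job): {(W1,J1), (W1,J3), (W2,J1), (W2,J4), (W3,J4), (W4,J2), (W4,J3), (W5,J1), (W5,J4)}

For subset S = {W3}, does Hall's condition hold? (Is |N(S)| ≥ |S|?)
Yes: |N(S)| = 1, |S| = 1

Subset S = {W3}
Neighbors N(S) = {J4}

|N(S)| = 1, |S| = 1
Hall's condition: |N(S)| ≥ |S| is satisfied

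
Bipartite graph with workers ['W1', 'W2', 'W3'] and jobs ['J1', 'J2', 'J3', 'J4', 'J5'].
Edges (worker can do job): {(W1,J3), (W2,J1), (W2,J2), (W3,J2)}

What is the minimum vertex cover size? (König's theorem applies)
Minimum vertex cover size = 3

By König's theorem: in bipartite graphs,
min vertex cover = max matching = 3

Maximum matching has size 3, so minimum vertex cover also has size 3.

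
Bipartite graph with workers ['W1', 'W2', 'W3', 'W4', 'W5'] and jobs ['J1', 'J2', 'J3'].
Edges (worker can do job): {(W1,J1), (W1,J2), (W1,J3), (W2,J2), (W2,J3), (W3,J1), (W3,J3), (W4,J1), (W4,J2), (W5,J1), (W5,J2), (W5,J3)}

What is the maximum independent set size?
Maximum independent set = 5

By König's theorem:
- Min vertex cover = Max matching = 3
- Max independent set = Total vertices - Min vertex cover
- Max independent set = 8 - 3 = 5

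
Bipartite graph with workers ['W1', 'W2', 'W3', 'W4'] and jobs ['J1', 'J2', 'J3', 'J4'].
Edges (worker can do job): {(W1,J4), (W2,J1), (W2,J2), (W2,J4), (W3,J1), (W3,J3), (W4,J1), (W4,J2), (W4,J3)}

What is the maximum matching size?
Maximum matching size = 4

Maximum matching: {(W1,J4), (W2,J2), (W3,J1), (W4,J3)}
Size: 4

This assigns 4 workers to 4 distinct jobs.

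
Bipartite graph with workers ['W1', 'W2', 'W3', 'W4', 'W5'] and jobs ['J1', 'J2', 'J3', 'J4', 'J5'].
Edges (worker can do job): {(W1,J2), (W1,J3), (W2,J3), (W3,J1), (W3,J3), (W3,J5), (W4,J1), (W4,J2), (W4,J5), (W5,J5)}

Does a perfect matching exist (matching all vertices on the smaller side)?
No, maximum matching has size 4 < 5

Maximum matching has size 4, need 5 for perfect matching.
Unmatched workers: ['W2']
Unmatched jobs: ['J4']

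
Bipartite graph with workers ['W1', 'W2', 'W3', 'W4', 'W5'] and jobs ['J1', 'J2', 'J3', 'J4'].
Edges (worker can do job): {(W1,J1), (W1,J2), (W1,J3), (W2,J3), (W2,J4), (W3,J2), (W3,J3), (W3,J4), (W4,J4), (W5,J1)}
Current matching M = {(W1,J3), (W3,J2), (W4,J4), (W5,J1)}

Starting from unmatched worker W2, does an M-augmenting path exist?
No augmenting path from W2

Alternating search from W2 reaches jobs: {J1, J2, J3, J4}.
Every reachable job is already matched in M, and following those matched edges back to workers exposes no further unvisited jobs.
No M-augmenting path from W2 exists.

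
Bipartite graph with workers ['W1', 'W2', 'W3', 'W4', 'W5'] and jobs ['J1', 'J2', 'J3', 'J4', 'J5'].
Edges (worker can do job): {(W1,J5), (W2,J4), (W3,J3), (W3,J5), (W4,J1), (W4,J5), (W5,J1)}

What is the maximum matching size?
Maximum matching size = 4

Maximum matching: {(W2,J4), (W3,J3), (W4,J5), (W5,J1)}
Size: 4

This assigns 4 workers to 4 distinct jobs.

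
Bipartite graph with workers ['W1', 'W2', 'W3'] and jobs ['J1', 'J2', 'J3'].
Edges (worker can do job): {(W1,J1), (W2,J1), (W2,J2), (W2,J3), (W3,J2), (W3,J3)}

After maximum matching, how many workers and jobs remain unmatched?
Unmatched: 0 workers, 0 jobs

Maximum matching size: 3
Workers: 3 total, 3 matched, 0 unmatched
Jobs: 3 total, 3 matched, 0 unmatched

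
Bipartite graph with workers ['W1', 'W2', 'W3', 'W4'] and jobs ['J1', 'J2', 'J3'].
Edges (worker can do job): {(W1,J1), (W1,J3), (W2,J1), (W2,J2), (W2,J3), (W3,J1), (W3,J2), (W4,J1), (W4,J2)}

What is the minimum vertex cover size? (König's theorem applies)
Minimum vertex cover size = 3

By König's theorem: in bipartite graphs,
min vertex cover = max matching = 3

Maximum matching has size 3, so minimum vertex cover also has size 3.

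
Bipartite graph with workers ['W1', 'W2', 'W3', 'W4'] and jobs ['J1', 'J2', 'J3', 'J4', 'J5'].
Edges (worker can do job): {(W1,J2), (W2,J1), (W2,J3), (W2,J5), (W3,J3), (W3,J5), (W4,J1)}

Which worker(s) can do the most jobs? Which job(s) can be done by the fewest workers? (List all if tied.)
Most versatile: W2 (3 jobs); Least covered: J4 (0 workers)

Worker degrees (jobs they can do): W1:1, W2:3, W3:2, W4:1
Job degrees (workers who can do it): J1:2, J2:1, J3:2, J4:0, J5:2

Maximum worker degree is 3, achieved by: W2
Minimum job degree is 0, achieved by: J4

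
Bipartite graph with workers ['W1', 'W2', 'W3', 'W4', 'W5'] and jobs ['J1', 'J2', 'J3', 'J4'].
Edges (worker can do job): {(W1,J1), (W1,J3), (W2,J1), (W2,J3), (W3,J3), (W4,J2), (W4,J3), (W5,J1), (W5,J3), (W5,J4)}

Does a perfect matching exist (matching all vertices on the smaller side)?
Yes, perfect matching exists (size 4)

Perfect matching: {(W1,J1), (W3,J3), (W4,J2), (W5,J4)}
All 4 vertices on the smaller side are matched.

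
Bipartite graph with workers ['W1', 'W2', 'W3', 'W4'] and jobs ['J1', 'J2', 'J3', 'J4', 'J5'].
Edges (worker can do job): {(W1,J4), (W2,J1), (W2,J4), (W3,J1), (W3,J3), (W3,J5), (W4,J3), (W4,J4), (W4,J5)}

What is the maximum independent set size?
Maximum independent set = 5

By König's theorem:
- Min vertex cover = Max matching = 4
- Max independent set = Total vertices - Min vertex cover
- Max independent set = 9 - 4 = 5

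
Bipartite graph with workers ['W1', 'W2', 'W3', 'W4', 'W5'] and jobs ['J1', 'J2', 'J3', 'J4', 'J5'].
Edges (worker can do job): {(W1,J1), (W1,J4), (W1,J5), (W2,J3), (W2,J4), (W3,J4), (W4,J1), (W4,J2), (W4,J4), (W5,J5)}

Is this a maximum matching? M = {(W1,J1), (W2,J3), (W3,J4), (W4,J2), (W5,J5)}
Yes, size 5 is maximum

Proposed matching has size 5.
Maximum matching size for this graph: 5.

This is a maximum matching.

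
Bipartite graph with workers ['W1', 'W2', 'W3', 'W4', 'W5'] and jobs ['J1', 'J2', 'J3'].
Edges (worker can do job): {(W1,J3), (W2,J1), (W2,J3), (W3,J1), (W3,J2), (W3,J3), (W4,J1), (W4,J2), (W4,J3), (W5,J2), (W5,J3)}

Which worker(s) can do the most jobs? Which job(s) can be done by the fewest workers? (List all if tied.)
Most versatile: W3, W4 (3 jobs); Least covered: J1, J2 (3 workers)

Worker degrees (jobs they can do): W1:1, W2:2, W3:3, W4:3, W5:2
Job degrees (workers who can do it): J1:3, J2:3, J3:5

Maximum worker degree is 3, achieved by: W3, W4
Minimum job degree is 3, achieved by: J1, J2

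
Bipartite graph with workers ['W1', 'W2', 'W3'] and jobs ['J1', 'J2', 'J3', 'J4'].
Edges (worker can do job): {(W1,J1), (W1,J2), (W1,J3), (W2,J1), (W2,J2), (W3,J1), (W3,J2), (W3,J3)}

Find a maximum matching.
Matching: {(W1,J3), (W2,J2), (W3,J1)}

Maximum matching (size 3):
  W1 → J3
  W2 → J2
  W3 → J1

Each worker is assigned to at most one job, and each job to at most one worker.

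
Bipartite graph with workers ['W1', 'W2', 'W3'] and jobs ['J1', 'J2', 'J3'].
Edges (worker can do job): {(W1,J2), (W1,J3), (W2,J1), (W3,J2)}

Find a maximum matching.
Matching: {(W1,J3), (W2,J1), (W3,J2)}

Maximum matching (size 3):
  W1 → J3
  W2 → J1
  W3 → J2

Each worker is assigned to at most one job, and each job to at most one worker.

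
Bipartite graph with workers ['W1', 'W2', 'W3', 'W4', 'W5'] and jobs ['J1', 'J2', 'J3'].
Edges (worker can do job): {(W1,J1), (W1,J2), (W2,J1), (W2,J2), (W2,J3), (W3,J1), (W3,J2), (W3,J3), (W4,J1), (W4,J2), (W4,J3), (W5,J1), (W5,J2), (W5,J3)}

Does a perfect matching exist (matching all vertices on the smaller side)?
Yes, perfect matching exists (size 3)

Perfect matching: {(W3,J3), (W4,J1), (W5,J2)}
All 3 vertices on the smaller side are matched.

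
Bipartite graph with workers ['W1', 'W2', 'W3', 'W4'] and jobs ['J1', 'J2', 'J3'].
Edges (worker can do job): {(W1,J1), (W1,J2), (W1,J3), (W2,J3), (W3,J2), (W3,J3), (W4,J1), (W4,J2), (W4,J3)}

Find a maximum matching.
Matching: {(W1,J1), (W3,J2), (W4,J3)}

Maximum matching (size 3):
  W1 → J1
  W3 → J2
  W4 → J3

Each worker is assigned to at most one job, and each job to at most one worker.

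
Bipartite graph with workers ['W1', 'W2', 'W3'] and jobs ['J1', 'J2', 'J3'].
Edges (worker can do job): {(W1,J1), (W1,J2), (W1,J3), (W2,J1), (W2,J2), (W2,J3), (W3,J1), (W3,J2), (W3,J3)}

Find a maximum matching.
Matching: {(W1,J3), (W2,J1), (W3,J2)}

Maximum matching (size 3):
  W1 → J3
  W2 → J1
  W3 → J2

Each worker is assigned to at most one job, and each job to at most one worker.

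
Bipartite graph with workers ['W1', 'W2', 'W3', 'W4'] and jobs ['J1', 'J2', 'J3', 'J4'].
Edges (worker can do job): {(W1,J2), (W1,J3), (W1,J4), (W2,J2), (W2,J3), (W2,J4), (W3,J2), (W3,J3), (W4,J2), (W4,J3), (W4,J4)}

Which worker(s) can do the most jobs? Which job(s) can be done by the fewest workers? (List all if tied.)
Most versatile: W1, W2, W4 (3 jobs); Least covered: J1 (0 workers)

Worker degrees (jobs they can do): W1:3, W2:3, W3:2, W4:3
Job degrees (workers who can do it): J1:0, J2:4, J3:4, J4:3

Maximum worker degree is 3, achieved by: W1, W2, W4
Minimum job degree is 0, achieved by: J1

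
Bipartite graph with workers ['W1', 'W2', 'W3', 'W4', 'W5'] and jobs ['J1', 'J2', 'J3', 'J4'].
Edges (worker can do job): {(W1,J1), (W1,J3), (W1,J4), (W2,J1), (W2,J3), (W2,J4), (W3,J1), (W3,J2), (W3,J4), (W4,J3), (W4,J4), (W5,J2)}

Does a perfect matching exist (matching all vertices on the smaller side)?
Yes, perfect matching exists (size 4)

Perfect matching: {(W1,J1), (W2,J4), (W3,J2), (W4,J3)}
All 4 vertices on the smaller side are matched.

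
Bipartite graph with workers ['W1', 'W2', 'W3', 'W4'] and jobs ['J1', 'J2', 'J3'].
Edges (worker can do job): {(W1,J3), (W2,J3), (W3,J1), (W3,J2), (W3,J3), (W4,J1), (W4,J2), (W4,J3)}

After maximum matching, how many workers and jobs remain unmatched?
Unmatched: 1 workers, 0 jobs

Maximum matching size: 3
Workers: 4 total, 3 matched, 1 unmatched
Jobs: 3 total, 3 matched, 0 unmatched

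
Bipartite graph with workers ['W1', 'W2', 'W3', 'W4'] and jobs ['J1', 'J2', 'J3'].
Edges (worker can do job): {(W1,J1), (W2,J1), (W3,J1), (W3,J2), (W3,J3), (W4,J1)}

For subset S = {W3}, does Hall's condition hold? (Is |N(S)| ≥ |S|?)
Yes: |N(S)| = 3, |S| = 1

Subset S = {W3}
Neighbors N(S) = {J1, J2, J3}

|N(S)| = 3, |S| = 1
Hall's condition: |N(S)| ≥ |S| is satisfied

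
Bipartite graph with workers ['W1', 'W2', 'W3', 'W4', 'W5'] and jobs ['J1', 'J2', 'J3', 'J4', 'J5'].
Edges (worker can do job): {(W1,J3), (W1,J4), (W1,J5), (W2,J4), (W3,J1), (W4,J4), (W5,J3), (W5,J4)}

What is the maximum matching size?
Maximum matching size = 4

Maximum matching: {(W1,J5), (W3,J1), (W4,J4), (W5,J3)}
Size: 4

This assigns 4 workers to 4 distinct jobs.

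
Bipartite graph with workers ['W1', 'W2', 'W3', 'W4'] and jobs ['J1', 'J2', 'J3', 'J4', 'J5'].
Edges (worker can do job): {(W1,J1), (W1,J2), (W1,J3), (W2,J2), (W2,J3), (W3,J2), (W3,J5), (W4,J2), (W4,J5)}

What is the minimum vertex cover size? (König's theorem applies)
Minimum vertex cover size = 4

By König's theorem: in bipartite graphs,
min vertex cover = max matching = 4

Maximum matching has size 4, so minimum vertex cover also has size 4.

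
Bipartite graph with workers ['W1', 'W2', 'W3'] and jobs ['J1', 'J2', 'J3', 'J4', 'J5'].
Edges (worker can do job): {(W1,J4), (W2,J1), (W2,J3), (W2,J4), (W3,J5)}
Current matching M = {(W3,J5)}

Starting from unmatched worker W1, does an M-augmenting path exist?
Yes: W1 → J4

An M-augmenting path alternates non-matching / matching edges, starting and ending at unmatched vertices.
Path: W1 → J4
(J4 is unmatched in M, so the path is augmenting.)
Flipping edges along this path would increase |M| from 1 to 2.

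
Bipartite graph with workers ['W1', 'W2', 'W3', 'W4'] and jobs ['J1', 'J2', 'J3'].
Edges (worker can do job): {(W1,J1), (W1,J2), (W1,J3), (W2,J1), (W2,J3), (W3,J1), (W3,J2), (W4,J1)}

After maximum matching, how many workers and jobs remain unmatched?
Unmatched: 1 workers, 0 jobs

Maximum matching size: 3
Workers: 4 total, 3 matched, 1 unmatched
Jobs: 3 total, 3 matched, 0 unmatched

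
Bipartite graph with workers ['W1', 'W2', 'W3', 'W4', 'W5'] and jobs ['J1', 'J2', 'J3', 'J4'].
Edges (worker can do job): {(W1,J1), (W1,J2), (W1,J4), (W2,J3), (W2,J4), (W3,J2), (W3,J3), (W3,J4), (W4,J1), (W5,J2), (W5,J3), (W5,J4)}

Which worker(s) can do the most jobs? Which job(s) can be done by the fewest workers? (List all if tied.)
Most versatile: W1, W3, W5 (3 jobs); Least covered: J1 (2 workers)

Worker degrees (jobs they can do): W1:3, W2:2, W3:3, W4:1, W5:3
Job degrees (workers who can do it): J1:2, J2:3, J3:3, J4:4

Maximum worker degree is 3, achieved by: W1, W3, W5
Minimum job degree is 2, achieved by: J1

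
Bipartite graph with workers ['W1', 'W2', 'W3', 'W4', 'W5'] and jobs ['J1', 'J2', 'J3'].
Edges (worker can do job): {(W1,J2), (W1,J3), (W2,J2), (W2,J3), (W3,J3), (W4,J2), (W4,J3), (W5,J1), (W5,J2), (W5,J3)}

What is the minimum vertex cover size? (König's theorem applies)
Minimum vertex cover size = 3

By König's theorem: in bipartite graphs,
min vertex cover = max matching = 3

Maximum matching has size 3, so minimum vertex cover also has size 3.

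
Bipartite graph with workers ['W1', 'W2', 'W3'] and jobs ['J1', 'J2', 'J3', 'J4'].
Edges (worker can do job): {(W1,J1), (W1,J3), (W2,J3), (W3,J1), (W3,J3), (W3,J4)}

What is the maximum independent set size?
Maximum independent set = 4

By König's theorem:
- Min vertex cover = Max matching = 3
- Max independent set = Total vertices - Min vertex cover
- Max independent set = 7 - 3 = 4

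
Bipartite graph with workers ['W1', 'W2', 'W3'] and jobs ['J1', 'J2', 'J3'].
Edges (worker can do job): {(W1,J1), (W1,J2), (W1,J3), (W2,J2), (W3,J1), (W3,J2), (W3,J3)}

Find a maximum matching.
Matching: {(W1,J1), (W2,J2), (W3,J3)}

Maximum matching (size 3):
  W1 → J1
  W2 → J2
  W3 → J3

Each worker is assigned to at most one job, and each job to at most one worker.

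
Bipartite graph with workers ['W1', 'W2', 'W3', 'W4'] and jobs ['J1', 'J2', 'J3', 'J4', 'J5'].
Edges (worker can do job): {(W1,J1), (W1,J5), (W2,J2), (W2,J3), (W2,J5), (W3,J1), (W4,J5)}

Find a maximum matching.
Matching: {(W2,J3), (W3,J1), (W4,J5)}

Maximum matching (size 3):
  W2 → J3
  W3 → J1
  W4 → J5

Each worker is assigned to at most one job, and each job to at most one worker.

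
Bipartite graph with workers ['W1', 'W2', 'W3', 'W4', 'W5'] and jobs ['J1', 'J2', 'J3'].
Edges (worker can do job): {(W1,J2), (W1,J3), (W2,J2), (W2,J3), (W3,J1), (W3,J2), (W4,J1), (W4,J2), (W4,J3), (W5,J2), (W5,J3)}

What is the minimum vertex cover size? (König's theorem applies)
Minimum vertex cover size = 3

By König's theorem: in bipartite graphs,
min vertex cover = max matching = 3

Maximum matching has size 3, so minimum vertex cover also has size 3.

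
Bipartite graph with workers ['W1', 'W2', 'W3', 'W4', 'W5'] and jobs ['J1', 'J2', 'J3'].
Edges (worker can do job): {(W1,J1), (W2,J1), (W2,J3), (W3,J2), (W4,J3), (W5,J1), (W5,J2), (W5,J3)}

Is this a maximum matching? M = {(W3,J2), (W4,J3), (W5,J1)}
Yes, size 3 is maximum

Proposed matching has size 3.
Maximum matching size for this graph: 3.

This is a maximum matching.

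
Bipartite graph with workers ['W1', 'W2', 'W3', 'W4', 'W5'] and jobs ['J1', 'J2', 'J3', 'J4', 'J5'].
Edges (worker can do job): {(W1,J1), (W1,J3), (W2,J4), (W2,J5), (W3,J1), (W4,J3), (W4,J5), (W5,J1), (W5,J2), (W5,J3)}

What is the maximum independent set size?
Maximum independent set = 5

By König's theorem:
- Min vertex cover = Max matching = 5
- Max independent set = Total vertices - Min vertex cover
- Max independent set = 10 - 5 = 5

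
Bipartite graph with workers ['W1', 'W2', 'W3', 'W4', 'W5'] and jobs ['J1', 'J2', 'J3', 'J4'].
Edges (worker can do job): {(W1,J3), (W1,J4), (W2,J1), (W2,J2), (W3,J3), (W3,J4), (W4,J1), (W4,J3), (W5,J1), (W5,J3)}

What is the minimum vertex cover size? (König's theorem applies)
Minimum vertex cover size = 4

By König's theorem: in bipartite graphs,
min vertex cover = max matching = 4

Maximum matching has size 4, so minimum vertex cover also has size 4.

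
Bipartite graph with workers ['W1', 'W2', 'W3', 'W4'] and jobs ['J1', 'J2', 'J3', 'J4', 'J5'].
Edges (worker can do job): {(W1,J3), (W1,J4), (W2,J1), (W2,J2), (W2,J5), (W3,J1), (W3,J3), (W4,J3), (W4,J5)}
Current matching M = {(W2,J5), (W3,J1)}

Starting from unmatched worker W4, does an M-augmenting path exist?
Yes: W4 → J3

An M-augmenting path alternates non-matching / matching edges, starting and ending at unmatched vertices.
Path: W4 → J3
(J3 is unmatched in M, so the path is augmenting.)
Flipping edges along this path would increase |M| from 2 to 3.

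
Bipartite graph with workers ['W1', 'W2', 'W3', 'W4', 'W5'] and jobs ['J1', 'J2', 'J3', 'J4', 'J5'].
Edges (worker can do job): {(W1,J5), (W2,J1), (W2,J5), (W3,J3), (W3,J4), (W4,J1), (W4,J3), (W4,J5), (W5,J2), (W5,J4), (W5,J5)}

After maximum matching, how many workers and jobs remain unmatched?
Unmatched: 0 workers, 0 jobs

Maximum matching size: 5
Workers: 5 total, 5 matched, 0 unmatched
Jobs: 5 total, 5 matched, 0 unmatched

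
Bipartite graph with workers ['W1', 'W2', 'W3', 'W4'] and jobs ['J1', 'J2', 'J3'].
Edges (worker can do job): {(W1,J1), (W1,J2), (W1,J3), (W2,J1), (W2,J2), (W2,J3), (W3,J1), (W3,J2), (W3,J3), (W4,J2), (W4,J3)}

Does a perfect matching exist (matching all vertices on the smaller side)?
Yes, perfect matching exists (size 3)

Perfect matching: {(W1,J3), (W3,J1), (W4,J2)}
All 3 vertices on the smaller side are matched.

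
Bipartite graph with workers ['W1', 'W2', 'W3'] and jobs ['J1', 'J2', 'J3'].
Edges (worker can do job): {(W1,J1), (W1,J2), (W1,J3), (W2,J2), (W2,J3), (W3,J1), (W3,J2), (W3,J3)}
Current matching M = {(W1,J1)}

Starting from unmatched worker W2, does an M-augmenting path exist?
Yes: W2 → J2

An M-augmenting path alternates non-matching / matching edges, starting and ending at unmatched vertices.
Path: W2 → J2
(J2 is unmatched in M, so the path is augmenting.)
Flipping edges along this path would increase |M| from 1 to 2.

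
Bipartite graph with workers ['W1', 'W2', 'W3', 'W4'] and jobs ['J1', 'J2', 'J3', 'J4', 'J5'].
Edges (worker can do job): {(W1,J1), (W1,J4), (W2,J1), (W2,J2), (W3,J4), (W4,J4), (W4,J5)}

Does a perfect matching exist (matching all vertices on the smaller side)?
Yes, perfect matching exists (size 4)

Perfect matching: {(W1,J1), (W2,J2), (W3,J4), (W4,J5)}
All 4 vertices on the smaller side are matched.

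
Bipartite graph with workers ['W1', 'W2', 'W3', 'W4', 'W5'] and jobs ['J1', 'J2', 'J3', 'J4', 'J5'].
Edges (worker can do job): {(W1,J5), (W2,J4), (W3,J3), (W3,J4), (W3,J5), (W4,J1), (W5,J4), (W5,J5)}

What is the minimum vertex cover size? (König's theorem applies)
Minimum vertex cover size = 4

By König's theorem: in bipartite graphs,
min vertex cover = max matching = 4

Maximum matching has size 4, so minimum vertex cover also has size 4.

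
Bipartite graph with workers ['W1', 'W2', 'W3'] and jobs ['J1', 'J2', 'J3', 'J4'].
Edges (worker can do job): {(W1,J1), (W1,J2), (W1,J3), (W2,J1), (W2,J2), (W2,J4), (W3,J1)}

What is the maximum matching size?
Maximum matching size = 3

Maximum matching: {(W1,J2), (W2,J4), (W3,J1)}
Size: 3

This assigns 3 workers to 3 distinct jobs.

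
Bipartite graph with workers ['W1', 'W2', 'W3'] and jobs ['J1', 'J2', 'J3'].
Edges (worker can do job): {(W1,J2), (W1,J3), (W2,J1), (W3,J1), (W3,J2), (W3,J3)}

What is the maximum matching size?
Maximum matching size = 3

Maximum matching: {(W1,J2), (W2,J1), (W3,J3)}
Size: 3

This assigns 3 workers to 3 distinct jobs.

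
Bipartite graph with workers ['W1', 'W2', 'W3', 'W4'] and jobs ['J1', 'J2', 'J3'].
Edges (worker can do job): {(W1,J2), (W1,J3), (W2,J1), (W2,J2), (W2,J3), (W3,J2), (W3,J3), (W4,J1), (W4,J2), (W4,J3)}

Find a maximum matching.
Matching: {(W2,J1), (W3,J2), (W4,J3)}

Maximum matching (size 3):
  W2 → J1
  W3 → J2
  W4 → J3

Each worker is assigned to at most one job, and each job to at most one worker.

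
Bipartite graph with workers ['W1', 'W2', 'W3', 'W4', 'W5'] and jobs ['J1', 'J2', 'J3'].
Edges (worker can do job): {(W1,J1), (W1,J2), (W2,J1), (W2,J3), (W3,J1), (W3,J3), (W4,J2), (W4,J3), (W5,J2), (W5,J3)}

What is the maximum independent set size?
Maximum independent set = 5

By König's theorem:
- Min vertex cover = Max matching = 3
- Max independent set = Total vertices - Min vertex cover
- Max independent set = 8 - 3 = 5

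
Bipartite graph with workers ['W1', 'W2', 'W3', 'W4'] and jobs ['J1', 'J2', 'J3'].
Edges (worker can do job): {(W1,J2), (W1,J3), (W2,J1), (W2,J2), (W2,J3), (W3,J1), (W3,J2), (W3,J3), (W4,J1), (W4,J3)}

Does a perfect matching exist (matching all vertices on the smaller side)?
Yes, perfect matching exists (size 3)

Perfect matching: {(W1,J2), (W3,J3), (W4,J1)}
All 3 vertices on the smaller side are matched.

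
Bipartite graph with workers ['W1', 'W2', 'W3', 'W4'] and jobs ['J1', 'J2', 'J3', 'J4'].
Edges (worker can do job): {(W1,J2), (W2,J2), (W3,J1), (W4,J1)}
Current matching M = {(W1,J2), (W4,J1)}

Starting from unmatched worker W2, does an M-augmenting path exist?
No augmenting path from W2

Alternating search from W2 reaches jobs: {J2}.
Every reachable job is already matched in M, and following those matched edges back to workers exposes no further unvisited jobs.
No M-augmenting path from W2 exists.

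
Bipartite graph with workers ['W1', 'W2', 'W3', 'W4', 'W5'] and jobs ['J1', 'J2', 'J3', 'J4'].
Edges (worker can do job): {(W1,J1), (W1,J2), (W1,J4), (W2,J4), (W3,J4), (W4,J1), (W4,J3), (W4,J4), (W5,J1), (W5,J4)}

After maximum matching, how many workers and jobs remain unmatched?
Unmatched: 1 workers, 0 jobs

Maximum matching size: 4
Workers: 5 total, 4 matched, 1 unmatched
Jobs: 4 total, 4 matched, 0 unmatched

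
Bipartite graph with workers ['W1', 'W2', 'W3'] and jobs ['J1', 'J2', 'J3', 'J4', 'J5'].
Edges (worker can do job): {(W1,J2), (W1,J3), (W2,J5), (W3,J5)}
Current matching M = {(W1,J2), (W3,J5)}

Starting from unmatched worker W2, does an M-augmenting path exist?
No augmenting path from W2

Alternating search from W2 reaches jobs: {J5}.
Every reachable job is already matched in M, and following those matched edges back to workers exposes no further unvisited jobs.
No M-augmenting path from W2 exists.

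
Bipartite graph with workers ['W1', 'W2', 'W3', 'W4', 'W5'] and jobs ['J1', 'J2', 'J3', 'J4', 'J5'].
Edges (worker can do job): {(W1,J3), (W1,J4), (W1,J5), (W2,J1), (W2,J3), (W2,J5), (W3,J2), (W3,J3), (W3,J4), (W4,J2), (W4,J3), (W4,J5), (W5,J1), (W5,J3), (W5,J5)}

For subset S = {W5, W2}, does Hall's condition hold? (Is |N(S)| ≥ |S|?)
Yes: |N(S)| = 3, |S| = 2

Subset S = {W5, W2}
Neighbors N(S) = {J1, J3, J5}

|N(S)| = 3, |S| = 2
Hall's condition: |N(S)| ≥ |S| is satisfied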